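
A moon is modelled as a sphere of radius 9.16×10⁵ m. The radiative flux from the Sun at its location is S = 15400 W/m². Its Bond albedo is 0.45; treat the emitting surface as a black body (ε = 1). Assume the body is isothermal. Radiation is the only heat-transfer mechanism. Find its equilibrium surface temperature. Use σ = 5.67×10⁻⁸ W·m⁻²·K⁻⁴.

At equilibrium, absorbed power = emitted power.
Absorbing cross-section = πr² = 2.636×10¹² m²; emitting surface = 4πr² = 1.054×10¹³ m² (ratio 4).
(1−a)S·A_cross = εσ·A_surf·T⁴  ⇒  T⁴ = (1−a)S/(4σ).
T⁴ = 0.550·15400/(4·5.67×10⁻⁸) = 3.735×10¹⁰ K⁴.
T = (3.735×10¹⁰)^(1/4).

T ≈ 440 K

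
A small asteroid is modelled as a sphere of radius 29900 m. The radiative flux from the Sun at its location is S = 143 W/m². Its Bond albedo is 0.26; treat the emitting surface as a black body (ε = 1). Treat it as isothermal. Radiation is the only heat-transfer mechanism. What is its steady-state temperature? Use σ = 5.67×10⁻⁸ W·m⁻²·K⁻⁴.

T ≈ 147 K

At equilibrium, absorbed power = emitted power.
Absorbing cross-section = πr² = 2.809×10⁹ m²; emitting surface = 4πr² = 1.123×10¹⁰ m² (ratio 4).
(1−a)S·A_cross = εσ·A_surf·T⁴  ⇒  T⁴ = (1−a)S/(4σ).
T⁴ = 0.740·143/(4·5.67×10⁻⁸) = 4.666×10⁸ K⁴.
T = (4.666×10⁸)^(1/4).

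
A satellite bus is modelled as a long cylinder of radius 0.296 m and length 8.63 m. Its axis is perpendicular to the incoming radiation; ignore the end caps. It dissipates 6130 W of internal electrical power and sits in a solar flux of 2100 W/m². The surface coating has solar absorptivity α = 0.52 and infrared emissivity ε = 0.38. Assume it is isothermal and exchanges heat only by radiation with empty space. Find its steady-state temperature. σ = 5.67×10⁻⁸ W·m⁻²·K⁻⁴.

At steady state, absorbed solar power + internal power = radiated power.
Absorbed: α·S·A_cross = 0.52·2100·5.109 = 5579 W (cross-section 2rL).
Total input = 5579 + 6130 = 11710 W.
Radiated: εσ·A_surf·T⁴ with A_surf = 2πrL = 16.05 m².
T⁴ = 11710/(0.38·5.67×10⁻⁸·16.05) = 3.386×10¹⁰ K⁴.

T ≈ 429 K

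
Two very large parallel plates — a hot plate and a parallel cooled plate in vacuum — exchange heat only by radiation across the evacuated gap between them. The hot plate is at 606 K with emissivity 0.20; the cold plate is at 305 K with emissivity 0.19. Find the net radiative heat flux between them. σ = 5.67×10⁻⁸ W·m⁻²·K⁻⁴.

For two infinite grey parallel plates, q = σ(T₁⁴ − T₂⁴)/(1/ε₁ + 1/ε₂ − 1).
T₁⁴ − T₂⁴ = 1.349×10¹¹ − 8.654×10⁹ = 1.262×10¹¹ K⁴.
1/ε₁ + 1/ε₂ − 1 = 5.000 + 5.263 − 1 = 9.263.
q = 5.67×10⁻⁸ × 1.262×10¹¹ / 9.263.

q ≈ 773 W/m²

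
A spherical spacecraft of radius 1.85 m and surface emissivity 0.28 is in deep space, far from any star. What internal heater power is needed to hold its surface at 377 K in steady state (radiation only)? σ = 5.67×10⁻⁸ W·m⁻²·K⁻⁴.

P = εσ·4πr²·T⁴.
4πr² = 43.01 m²; T⁴ = 2.020×10¹⁰ K⁴.
P = 0.28·5.67×10⁻⁸·43.01·2.020×10¹⁰.

P ≈ 13800 W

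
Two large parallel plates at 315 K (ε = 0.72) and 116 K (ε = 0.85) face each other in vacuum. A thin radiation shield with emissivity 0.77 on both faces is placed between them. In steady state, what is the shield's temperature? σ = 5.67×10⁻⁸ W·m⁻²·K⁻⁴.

In steady state the net flux on the hot side equals that on the cold side.
σ(T₁⁴−T_s⁴)/D₁ = σ(T_s⁴−T₂⁴)/D₂, with D₁ = 1/ε₁+1/ε_s−1 = 1.688, D₂ = 1/ε_s+1/ε₂−1 = 1.475.
Solve for T_s⁴: T_s⁴ = (D₂·T₁⁴ + D₁·T₂⁴)/(D₁+D₂) = 4.689×10⁹ K⁴.

T_s ≈ 262 K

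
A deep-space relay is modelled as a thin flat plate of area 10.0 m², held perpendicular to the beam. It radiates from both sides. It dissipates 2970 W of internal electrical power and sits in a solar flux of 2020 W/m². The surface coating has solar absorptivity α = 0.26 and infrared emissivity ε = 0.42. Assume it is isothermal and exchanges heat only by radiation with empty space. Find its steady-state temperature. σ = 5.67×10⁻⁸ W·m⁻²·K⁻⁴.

At steady state, absorbed solar power + internal power = radiated power.
Absorbed: α·S·A_cross = 0.26·2020·10.00 = 5252 W (cross-section A).
Total input = 5252 + 2970 = 8222 W.
Radiated: εσ·A_surf·T⁴ with A_surf = 2A = 20.00 m².
T⁴ = 8222/(0.42·5.67×10⁻⁸·20.00) = 1.726×10¹⁰ K⁴.

T ≈ 362 K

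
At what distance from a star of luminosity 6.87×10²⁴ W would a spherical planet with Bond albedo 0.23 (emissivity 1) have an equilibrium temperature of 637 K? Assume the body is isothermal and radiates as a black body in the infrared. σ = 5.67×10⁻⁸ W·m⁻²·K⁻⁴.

For an isothermal black-emitting sphere, (1−a)S·πr² = σ·4πr²·T⁴ ⇒ S = 4σT⁴/(1−a).
S = 4·5.67×10⁻⁸·(637)⁴/0.770 = 48500 W/m².
Flux falls as S = L/(4πd²), so d = √(L/(4πS)) = √(6.87×10²⁴/(4π·48500)).

d ≈ 3.36×10⁹ m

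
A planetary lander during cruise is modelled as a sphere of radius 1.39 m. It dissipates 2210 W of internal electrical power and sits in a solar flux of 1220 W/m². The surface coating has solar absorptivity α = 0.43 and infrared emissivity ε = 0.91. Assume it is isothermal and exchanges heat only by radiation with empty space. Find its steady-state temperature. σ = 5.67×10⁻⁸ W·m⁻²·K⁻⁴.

T ≈ 256 K

At steady state, absorbed solar power + internal power = radiated power.
Absorbed: α·S·A_cross = 0.43·1220·6.070 = 3184 W (cross-section πr²).
Total input = 3184 + 2210 = 5394 W.
Radiated: εσ·A_surf·T⁴ with A_surf = 4πr² = 24.28 m².
T⁴ = 5394/(0.91·5.67×10⁻⁸·24.28) = 4.306×10⁹ K⁴.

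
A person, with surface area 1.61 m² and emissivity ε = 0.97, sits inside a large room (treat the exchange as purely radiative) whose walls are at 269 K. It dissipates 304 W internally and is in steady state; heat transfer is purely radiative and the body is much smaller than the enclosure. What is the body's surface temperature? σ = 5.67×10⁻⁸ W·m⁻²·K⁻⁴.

For a small grey body in a large enclosure, net radiated power = εσA(T⁴ − T_w⁴).
Steady state: P = εσA(T⁴ − T_w⁴) with A = 1.61 m².
T⁴ = P/(εσA) + T_w⁴ = 304/(0.97·5.67×10⁻⁸·1.610) + (269)⁴
    = 3.433×10⁹ + 5.236×10⁹ = 8.669×10⁹ K⁴.

T ≈ 305 K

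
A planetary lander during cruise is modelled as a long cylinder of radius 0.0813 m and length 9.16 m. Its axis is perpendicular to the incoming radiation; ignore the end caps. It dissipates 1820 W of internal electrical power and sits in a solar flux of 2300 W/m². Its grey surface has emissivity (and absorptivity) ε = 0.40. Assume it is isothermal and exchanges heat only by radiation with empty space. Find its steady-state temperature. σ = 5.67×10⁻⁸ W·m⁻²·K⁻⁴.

At steady state, absorbed solar power + internal power = radiated power.
Absorbed: α·S·A_cross = 0.40·2300·1.489 = 1370 W (cross-section 2rL).
Total input = 1370 + 1820 = 3190 W.
Radiated: εσ·A_surf·T⁴ with A_surf = 2πrL = 4.679 m².
T⁴ = 3190/(0.40·5.67×10⁻⁸·4.679) = 3.006×10¹⁰ K⁴.

T ≈ 416 K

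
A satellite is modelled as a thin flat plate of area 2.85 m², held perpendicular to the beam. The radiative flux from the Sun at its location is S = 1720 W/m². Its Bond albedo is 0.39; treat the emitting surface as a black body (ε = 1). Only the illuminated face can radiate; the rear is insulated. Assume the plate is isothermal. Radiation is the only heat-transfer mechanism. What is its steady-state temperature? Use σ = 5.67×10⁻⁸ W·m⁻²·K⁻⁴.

At equilibrium, absorbed power = emitted power.
Absorbing cross-section = A = 2.850 m²; emitting surface = A = 2.850 m² (ratio 1).
(1−a)S·A_cross = εσ·A_surf·T⁴  ⇒  T⁴ = (1−a)S/(1σ).
T⁴ = 0.610·1720/(1·5.67×10⁻⁸) = 1.850×10¹⁰ K⁴.
T = (1.850×10¹⁰)^(1/4).

T ≈ 369 K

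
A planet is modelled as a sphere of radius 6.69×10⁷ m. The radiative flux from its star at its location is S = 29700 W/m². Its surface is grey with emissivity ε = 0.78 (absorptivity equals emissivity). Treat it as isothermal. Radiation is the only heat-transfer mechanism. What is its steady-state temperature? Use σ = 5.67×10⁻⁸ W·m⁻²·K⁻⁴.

T ≈ 602 K

At equilibrium, absorbed power = emitted power.
Absorbing cross-section = πr² = 1.406×10¹⁶ m²; emitting surface = 4πr² = 5.624×10¹⁶ m² (ratio 4).
εS·A_cross = εσ·A_surf·T⁴  ⇒  T⁴ = S/(4σ)   (ε cancels).
T⁴ = 29700/(4·5.67×10⁻⁸) = 1.310×10¹¹ K⁴.
T = (1.310×10¹¹)^(1/4).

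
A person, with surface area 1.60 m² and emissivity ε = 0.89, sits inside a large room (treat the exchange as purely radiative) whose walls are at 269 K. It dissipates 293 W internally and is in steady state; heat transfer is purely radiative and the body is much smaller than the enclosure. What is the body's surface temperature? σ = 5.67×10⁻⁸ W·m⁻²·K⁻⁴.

For a small grey body in a large enclosure, net radiated power = εσA(T⁴ − T_w⁴).
Steady state: P = εσA(T⁴ − T_w⁴) with A = 1.60 m².
T⁴ = P/(εσA) + T_w⁴ = 293/(0.89·5.67×10⁻⁸·1.600) + (269)⁴
    = 3.629×10⁹ + 5.236×10⁹ = 8.865×10⁹ K⁴.

T ≈ 307 K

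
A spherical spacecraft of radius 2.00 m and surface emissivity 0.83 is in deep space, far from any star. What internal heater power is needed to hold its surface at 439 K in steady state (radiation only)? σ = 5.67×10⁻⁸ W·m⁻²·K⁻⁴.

P = εσ·4πr²·T⁴.
4πr² = 50.27 m²; T⁴ = 3.714×10¹⁰ K⁴.
P = 0.83·5.67×10⁻⁸·50.27·3.714×10¹⁰.

P ≈ 87900 W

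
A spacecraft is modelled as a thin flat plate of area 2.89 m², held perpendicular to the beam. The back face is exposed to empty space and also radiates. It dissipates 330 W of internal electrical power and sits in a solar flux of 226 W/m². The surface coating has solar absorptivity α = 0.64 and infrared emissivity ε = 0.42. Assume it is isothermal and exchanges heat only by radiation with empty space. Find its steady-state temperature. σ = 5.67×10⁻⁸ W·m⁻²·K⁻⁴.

T ≈ 272 K

At steady state, absorbed solar power + internal power = radiated power.
Absorbed: α·S·A_cross = 0.64·226·2.890 = 418.0 W (cross-section A).
Total input = 418.0 + 330 = 748.0 W.
Radiated: εσ·A_surf·T⁴ with A_surf = 2A = 5.780 m².
T⁴ = 748.0/(0.42·5.67×10⁻⁸·5.780) = 5.434×10⁹ K⁴.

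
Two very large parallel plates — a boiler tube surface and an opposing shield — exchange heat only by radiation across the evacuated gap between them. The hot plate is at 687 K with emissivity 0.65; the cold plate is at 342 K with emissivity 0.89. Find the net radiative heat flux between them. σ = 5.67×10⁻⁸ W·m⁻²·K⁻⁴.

q ≈ 7130 W/m²

For two infinite grey parallel plates, q = σ(T₁⁴ − T₂⁴)/(1/ε₁ + 1/ε₂ − 1).
T₁⁴ − T₂⁴ = 2.228×10¹¹ − 1.368×10¹⁰ = 2.091×10¹¹ K⁴.
1/ε₁ + 1/ε₂ − 1 = 1.538 + 1.124 − 1 = 1.662.
q = 5.67×10⁻⁸ × 2.091×10¹¹ / 1.662.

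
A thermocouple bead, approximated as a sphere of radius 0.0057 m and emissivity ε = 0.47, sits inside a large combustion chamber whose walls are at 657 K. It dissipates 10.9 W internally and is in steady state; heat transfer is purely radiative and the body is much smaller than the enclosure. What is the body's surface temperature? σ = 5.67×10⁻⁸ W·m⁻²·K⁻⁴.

T ≈ 1040 K

For a small grey body in a large enclosure, net radiated power = εσA(T⁴ − T_w⁴).
Steady state: P = εσA(T⁴ − T_w⁴) with A = 4πr² = 4.083×10⁻⁴ m².
T⁴ = P/(εσA) + T_w⁴ = 10.9/(0.47·5.67×10⁻⁸·4.083×10⁻⁴) + (657)⁴
    = 1.002×10¹² + 1.863×10¹¹ = 1.188×10¹² K⁴.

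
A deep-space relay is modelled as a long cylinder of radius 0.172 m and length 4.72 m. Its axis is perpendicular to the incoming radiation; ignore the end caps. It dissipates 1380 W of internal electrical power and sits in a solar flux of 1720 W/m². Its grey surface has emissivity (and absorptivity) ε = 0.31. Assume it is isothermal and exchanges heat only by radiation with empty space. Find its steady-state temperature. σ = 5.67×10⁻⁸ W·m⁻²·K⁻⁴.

T ≈ 398 K

At steady state, absorbed solar power + internal power = radiated power.
Absorbed: α·S·A_cross = 0.31·1720·1.624 = 865.7 W (cross-section 2rL).
Total input = 865.7 + 1380 = 2246 W.
Radiated: εσ·A_surf·T⁴ with A_surf = 2πrL = 5.101 m².
T⁴ = 2246/(0.31·5.67×10⁻⁸·5.101) = 2.505×10¹⁰ K⁴.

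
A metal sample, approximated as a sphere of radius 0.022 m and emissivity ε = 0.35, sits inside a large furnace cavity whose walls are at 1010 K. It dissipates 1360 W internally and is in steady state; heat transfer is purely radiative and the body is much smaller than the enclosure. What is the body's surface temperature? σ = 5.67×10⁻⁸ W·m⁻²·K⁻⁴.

For a small grey body in a large enclosure, net radiated power = εσA(T⁴ − T_w⁴).
Steady state: P = εσA(T⁴ − T_w⁴) with A = 4πr² = 0.006082 m².
T⁴ = P/(εσA) + T_w⁴ = 1360/(0.35·5.67×10⁻⁸·0.006082) + (1010)⁴
    = 1.127×10¹³ + 1.041×10¹² = 1.231×10¹³ K⁴.

T ≈ 1870 K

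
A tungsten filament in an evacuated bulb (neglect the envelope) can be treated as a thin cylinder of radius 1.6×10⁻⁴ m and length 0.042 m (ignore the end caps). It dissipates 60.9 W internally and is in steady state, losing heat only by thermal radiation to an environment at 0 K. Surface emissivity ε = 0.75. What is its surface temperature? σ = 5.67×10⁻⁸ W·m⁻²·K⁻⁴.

T ≈ 2410 K

Steady state: internal power = radiated power, P = εσA T⁴.
Radiating area A = 2πrL = 4.222×10⁻⁵ m².
T⁴ = P/(εσA) = 60.9/(0.75·5.67×10⁻⁸·4.222×10⁻⁵) = 3.392×10¹³ K⁴.
T = (3.392×10¹³)^(1/4).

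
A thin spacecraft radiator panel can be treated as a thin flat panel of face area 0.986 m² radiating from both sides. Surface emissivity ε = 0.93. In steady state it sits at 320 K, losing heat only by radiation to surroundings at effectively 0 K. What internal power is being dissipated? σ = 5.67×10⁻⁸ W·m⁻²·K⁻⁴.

Steady state: P = εσA T⁴.
A = 2·0.986 = 1.972 m²; T⁴ = (320)⁴ = 1.049×10¹⁰ K⁴.
P = 0.93 × 5.67×10⁻⁸ × 1.972 × 1.049×10¹⁰.

P ≈ 1090 W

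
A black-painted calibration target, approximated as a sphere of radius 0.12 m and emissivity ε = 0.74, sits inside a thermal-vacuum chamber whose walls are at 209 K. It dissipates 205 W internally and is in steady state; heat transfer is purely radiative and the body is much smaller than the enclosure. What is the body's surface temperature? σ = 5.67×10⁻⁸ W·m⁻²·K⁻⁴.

For a small grey body in a large enclosure, net radiated power = εσA(T⁴ − T_w⁴).
Steady state: P = εσA(T⁴ − T_w⁴) with A = 4πr² = 0.1810 m².
T⁴ = P/(εσA) + T_w⁴ = 205/(0.74·5.67×10⁻⁸·0.1810) + (209)⁴
    = 2.700×10¹⁰ + 1.908×10⁹ = 2.891×10¹⁰ K⁴.

T ≈ 412 K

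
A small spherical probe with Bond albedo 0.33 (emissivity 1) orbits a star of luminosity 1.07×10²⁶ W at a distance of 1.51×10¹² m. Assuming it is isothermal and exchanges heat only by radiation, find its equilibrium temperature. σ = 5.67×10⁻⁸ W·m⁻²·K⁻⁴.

T ≈ 57.6 K

First find the stellar flux at distance d: S = L/(4πd²) = 1.07×10²⁶/(4π·(1.51×10¹²)²) = 3.734 W/m².
For an isothermal sphere, absorbed (1−a)S·πr² = emitted σ·4πr²·T⁴, so T⁴ = (1−a)S/(4σ).
T⁴ = 0.670·3.734/(4·5.67×10⁻⁸) = 1.103×10⁷ K⁴.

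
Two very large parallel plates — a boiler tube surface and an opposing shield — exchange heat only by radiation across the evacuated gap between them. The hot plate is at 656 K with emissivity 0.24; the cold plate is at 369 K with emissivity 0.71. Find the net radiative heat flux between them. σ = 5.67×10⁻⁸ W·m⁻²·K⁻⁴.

q ≈ 2070 W/m²

For two infinite grey parallel plates, q = σ(T₁⁴ − T₂⁴)/(1/ε₁ + 1/ε₂ − 1).
T₁⁴ − T₂⁴ = 1.852×10¹¹ − 1.854×10¹⁰ = 1.666×10¹¹ K⁴.
1/ε₁ + 1/ε₂ − 1 = 4.167 + 1.408 − 1 = 4.575.
q = 5.67×10⁻⁸ × 1.666×10¹¹ / 4.575.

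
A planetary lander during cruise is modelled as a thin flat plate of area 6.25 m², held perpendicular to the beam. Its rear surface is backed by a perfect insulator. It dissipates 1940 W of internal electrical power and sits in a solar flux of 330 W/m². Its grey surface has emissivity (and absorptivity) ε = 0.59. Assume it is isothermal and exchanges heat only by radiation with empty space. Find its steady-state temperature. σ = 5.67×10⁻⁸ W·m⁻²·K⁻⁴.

At steady state, absorbed solar power + internal power = radiated power.
Absorbed: α·S·A_cross = 0.59·330·6.250 = 1217 W (cross-section A).
Total input = 1217 + 1940 = 3157 W.
Radiated: εσ·A_surf·T⁴ with A_surf = A = 6.250 m².
T⁴ = 3157/(0.59·5.67×10⁻⁸·6.250) = 1.510×10¹⁰ K⁴.

T ≈ 351 K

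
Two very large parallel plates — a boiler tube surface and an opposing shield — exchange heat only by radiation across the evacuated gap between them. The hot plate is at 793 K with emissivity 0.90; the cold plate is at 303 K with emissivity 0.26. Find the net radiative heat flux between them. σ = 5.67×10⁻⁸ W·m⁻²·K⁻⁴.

For two infinite grey parallel plates, q = σ(T₁⁴ − T₂⁴)/(1/ε₁ + 1/ε₂ − 1).
T₁⁴ − T₂⁴ = 3.955×10¹¹ − 8.429×10⁹ = 3.870×10¹¹ K⁴.
1/ε₁ + 1/ε₂ − 1 = 1.111 + 3.846 − 1 = 3.957.
q = 5.67×10⁻⁸ × 3.870×10¹¹ / 3.957.

q ≈ 5550 W/m²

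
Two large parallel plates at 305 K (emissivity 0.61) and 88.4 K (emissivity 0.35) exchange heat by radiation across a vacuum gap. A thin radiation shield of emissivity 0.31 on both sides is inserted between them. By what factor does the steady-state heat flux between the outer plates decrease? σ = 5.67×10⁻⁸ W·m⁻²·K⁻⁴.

Without shield: q₀ = σΔ(T⁴)/(1/ε₁+1/ε₂−1) with denominator 3.496.
With shield the two gaps are in series; the resistances add: (1/ε₁+1/ε_s−1)+(1/ε_s+1/ε₂−1) = 3.865+5.083 = 8.948.
Heat-flux ratio q₀/q = 8.948/3.496.

factor ≈ 2.56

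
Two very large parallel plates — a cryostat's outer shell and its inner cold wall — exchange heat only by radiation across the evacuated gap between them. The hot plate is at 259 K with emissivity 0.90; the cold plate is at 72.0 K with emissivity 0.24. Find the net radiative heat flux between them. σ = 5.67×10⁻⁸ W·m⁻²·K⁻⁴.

For two infinite grey parallel plates, q = σ(T₁⁴ − T₂⁴)/(1/ε₁ + 1/ε₂ − 1).
T₁⁴ − T₂⁴ = 4.500×10⁹ − 2.687×10⁷ = 4.473×10⁹ K⁴.
1/ε₁ + 1/ε₂ − 1 = 1.111 + 4.167 − 1 = 4.278.
q = 5.67×10⁻⁸ × 4.473×10⁹ / 4.278.

q ≈ 59.3 W/m²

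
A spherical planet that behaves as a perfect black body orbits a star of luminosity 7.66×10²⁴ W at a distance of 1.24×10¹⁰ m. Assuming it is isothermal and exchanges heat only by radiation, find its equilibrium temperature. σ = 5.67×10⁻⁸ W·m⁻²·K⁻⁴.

First find the stellar flux at distance d: S = L/(4πd²) = 7.66×10²⁴/(4π·(1.24×10¹⁰)²) = 3964 W/m².
For an isothermal sphere, absorbed (1−a)S·πr² = emitted σ·4πr²·T⁴, so T⁴ = (1−a)S/(4σ).
T⁴ = 1.00·3964/(4·5.67×10⁻⁸) = 1.748×10¹⁰ K⁴.

T ≈ 364 K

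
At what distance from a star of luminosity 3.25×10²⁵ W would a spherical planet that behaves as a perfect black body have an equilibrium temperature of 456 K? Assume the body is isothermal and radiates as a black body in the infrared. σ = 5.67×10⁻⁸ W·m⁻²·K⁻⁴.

For an isothermal black-emitting sphere, (1−a)S·πr² = σ·4πr²·T⁴ ⇒ S = 4σT⁴/(1−a).
S = 4·5.67×10⁻⁸·(456)⁴/1.00 = 9806 W/m².
Flux falls as S = L/(4πd²), so d = √(L/(4πS)) = √(3.25×10²⁵/(4π·9806)).

d ≈ 1.62×10¹⁰ m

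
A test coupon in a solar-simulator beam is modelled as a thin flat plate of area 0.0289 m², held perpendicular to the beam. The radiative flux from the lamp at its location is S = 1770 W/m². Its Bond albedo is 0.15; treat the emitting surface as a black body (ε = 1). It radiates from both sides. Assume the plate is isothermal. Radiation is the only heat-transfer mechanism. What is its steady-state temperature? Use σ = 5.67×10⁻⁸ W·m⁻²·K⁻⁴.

At equilibrium, absorbed power = emitted power.
Absorbing cross-section = A = 0.02890 m²; emitting surface = 2A = 0.05780 m² (ratio 2).
(1−a)S·A_cross = εσ·A_surf·T⁴  ⇒  T⁴ = (1−a)S/(2σ).
T⁴ = 0.850·1770/(2·5.67×10⁻⁸) = 1.327×10¹⁰ K⁴.
T = (1.327×10¹⁰)^(1/4).

T ≈ 339 K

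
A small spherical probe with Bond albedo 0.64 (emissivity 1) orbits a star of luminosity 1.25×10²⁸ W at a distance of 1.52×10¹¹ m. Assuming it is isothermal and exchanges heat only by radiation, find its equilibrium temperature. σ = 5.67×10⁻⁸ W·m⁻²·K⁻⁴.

First find the stellar flux at distance d: S = L/(4πd²) = 1.25×10²⁸/(4π·(1.52×10¹¹)²) = 43050 W/m².
For an isothermal sphere, absorbed (1−a)S·πr² = emitted σ·4πr²·T⁴, so T⁴ = (1−a)S/(4σ).
T⁴ = 0.360·43050/(4·5.67×10⁻⁸) = 6.834×10¹⁰ K⁴.

T ≈ 511 K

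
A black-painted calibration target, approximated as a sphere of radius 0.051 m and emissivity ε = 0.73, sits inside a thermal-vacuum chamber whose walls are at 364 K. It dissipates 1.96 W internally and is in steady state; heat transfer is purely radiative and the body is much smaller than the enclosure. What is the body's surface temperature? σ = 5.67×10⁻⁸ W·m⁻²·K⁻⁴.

T ≈ 371 K

For a small grey body in a large enclosure, net radiated power = εσA(T⁴ − T_w⁴).
Steady state: P = εσA(T⁴ − T_w⁴) with A = 4πr² = 0.03269 m².
T⁴ = P/(εσA) + T_w⁴ = 1.96/(0.73·5.67×10⁻⁸·0.03269) + (364)⁴
    = 1.449×10⁹ + 1.756×10¹⁰ = 1.900×10¹⁰ K⁴.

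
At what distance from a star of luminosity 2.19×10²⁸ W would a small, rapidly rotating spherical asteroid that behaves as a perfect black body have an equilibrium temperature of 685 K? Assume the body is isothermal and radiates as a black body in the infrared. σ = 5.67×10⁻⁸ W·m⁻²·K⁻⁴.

d ≈ 1.87×10¹¹ m

For an isothermal black-emitting sphere, (1−a)S·πr² = σ·4πr²·T⁴ ⇒ S = 4σT⁴/(1−a).
S = 4·5.67×10⁻⁸·(685)⁴/1.00 = 49940 W/m².
Flux falls as S = L/(4πd²), so d = √(L/(4πS)) = √(2.19×10²⁸/(4π·49940)).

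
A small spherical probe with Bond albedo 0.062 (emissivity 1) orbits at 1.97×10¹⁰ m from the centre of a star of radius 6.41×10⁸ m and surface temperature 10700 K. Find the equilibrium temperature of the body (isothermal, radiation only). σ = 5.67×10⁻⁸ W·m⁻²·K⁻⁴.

T ≈ 1340 K

The star's surface emits σT_*⁴; at distance d the flux is S = σT_*⁴(R_*/d)².
S = 5.67×10⁻⁸·(10700)⁴·(6.41×10⁸/1.97×10¹⁰)² = 7.869×10⁵ W/m².
For an isothermal sphere T⁴ = (1−a)S/(4σ) = 3.254×10¹² K⁴.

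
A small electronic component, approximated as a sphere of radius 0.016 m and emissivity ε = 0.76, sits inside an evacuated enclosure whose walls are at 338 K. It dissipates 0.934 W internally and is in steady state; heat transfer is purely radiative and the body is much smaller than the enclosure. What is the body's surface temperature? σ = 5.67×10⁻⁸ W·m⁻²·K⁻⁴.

T ≈ 375 K

For a small grey body in a large enclosure, net radiated power = εσA(T⁴ − T_w⁴).
Steady state: P = εσA(T⁴ − T_w⁴) with A = 4πr² = 0.003217 m².
T⁴ = P/(εσA) + T_w⁴ = 0.934/(0.76·5.67×10⁻⁸·0.003217) + (338)⁴
    = 6.738×10⁹ + 1.305×10¹⁰ = 1.979×10¹⁰ K⁴.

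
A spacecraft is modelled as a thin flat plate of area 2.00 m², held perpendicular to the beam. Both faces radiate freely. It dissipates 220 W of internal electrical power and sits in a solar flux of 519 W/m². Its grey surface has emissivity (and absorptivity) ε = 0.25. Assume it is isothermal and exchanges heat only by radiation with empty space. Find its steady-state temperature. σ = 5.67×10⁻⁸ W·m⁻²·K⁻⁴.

At steady state, absorbed solar power + internal power = radiated power.
Absorbed: α·S·A_cross = 0.25·519·2.000 = 259.5 W (cross-section A).
Total input = 259.5 + 220 = 479.5 W.
Radiated: εσ·A_surf·T⁴ with A_surf = 2A = 4.000 m².
T⁴ = 479.5/(0.25·5.67×10⁻⁸·4.000) = 8.457×10⁹ K⁴.

T ≈ 303 K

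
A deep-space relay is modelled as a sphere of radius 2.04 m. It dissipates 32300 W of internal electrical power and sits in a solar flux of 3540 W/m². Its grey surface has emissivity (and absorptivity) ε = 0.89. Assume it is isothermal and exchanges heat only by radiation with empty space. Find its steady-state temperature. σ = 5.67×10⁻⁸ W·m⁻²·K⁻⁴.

T ≈ 409 K

At steady state, absorbed solar power + internal power = radiated power.
Absorbed: α·S·A_cross = 0.89·3540·13.07 = 41190 W (cross-section πr²).
Total input = 41190 + 32300 = 73490 W.
Radiated: εσ·A_surf·T⁴ with A_surf = 4πr² = 52.30 m².
T⁴ = 73490/(0.89·5.67×10⁻⁸·52.30) = 2.785×10¹⁰ K⁴.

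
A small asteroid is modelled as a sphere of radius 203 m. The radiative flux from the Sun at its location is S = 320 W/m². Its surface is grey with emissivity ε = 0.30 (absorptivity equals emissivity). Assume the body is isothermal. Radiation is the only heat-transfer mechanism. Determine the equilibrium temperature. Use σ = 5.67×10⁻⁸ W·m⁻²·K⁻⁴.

T ≈ 194 K

At equilibrium, absorbed power = emitted power.
Absorbing cross-section = πr² = 1.295×10⁵ m²; emitting surface = 4πr² = 5.178×10⁵ m² (ratio 4).
εS·A_cross = εσ·A_surf·T⁴  ⇒  T⁴ = S/(4σ)   (ε cancels).
T⁴ = 320/(4·5.67×10⁻⁸) = 1.411×10⁹ K⁴.
T = (1.411×10⁹)^(1/4).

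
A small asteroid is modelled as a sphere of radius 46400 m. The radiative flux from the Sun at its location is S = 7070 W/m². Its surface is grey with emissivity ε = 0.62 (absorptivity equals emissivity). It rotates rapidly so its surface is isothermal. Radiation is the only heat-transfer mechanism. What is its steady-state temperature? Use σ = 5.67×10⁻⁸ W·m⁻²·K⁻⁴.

T ≈ 420 K

At equilibrium, absorbed power = emitted power.
Absorbing cross-section = πr² = 6.764×10⁹ m²; emitting surface = 4πr² = 2.705×10¹⁰ m² (ratio 4).
εS·A_cross = εσ·A_surf·T⁴  ⇒  T⁴ = S/(4σ)   (ε cancels).
T⁴ = 7070/(4·5.67×10⁻⁸) = 3.117×10¹⁰ K⁴.
T = (3.117×10¹⁰)^(1/4).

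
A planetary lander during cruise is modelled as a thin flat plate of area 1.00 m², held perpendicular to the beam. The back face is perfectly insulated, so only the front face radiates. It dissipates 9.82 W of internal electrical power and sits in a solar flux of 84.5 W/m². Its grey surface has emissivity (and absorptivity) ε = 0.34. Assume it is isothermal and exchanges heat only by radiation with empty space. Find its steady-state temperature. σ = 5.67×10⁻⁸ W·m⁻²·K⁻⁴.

At steady state, absorbed solar power + internal power = radiated power.
Absorbed: α·S·A_cross = 0.34·84.5·1.000 = 28.73 W (cross-section A).
Total input = 28.73 + 9.82 = 38.55 W.
Radiated: εσ·A_surf·T⁴ with A_surf = A = 1.000 m².
T⁴ = 38.55/(0.34·5.67×10⁻⁸·1.000) = 2.000×10⁹ K⁴.

T ≈ 211 K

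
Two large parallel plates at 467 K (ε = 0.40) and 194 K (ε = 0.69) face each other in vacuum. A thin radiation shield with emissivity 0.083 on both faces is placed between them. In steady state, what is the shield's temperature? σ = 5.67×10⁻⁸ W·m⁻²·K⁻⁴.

In steady state the net flux on the hot side equals that on the cold side.
σ(T₁⁴−T_s⁴)/D₁ = σ(T_s⁴−T₂⁴)/D₂, with D₁ = 1/ε₁+1/ε_s−1 = 13.55, D₂ = 1/ε_s+1/ε₂−1 = 12.50.
Solve for T_s⁴: T_s⁴ = (D₂·T₁⁴ + D₁·T₂⁴)/(D₁+D₂) = 2.356×10¹⁰ K⁴.

T_s ≈ 392 K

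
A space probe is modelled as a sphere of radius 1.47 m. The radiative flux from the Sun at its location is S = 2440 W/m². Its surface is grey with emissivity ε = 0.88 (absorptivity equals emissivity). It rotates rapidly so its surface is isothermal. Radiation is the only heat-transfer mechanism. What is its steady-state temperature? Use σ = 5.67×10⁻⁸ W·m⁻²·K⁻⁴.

At equilibrium, absorbed power = emitted power.
Absorbing cross-section = πr² = 6.789 m²; emitting surface = 4πr² = 27.15 m² (ratio 4).
εS·A_cross = εσ·A_surf·T⁴  ⇒  T⁴ = S/(4σ)   (ε cancels).
T⁴ = 2440/(4·5.67×10⁻⁸) = 1.076×10¹⁰ K⁴.
T = (1.076×10¹⁰)^(1/4).

T ≈ 322 K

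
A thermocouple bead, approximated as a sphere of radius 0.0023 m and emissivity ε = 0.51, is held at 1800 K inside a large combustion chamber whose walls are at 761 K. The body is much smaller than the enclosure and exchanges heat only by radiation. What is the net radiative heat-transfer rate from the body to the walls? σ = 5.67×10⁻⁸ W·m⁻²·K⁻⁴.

P_net ≈ 19.5 W

For a small grey body in a large enclosure: P_net = εσA(T_body⁴ − T_wall⁴).
A = 4πr² = 6.648×10⁻⁵ m²; T_body⁴ − T_wall⁴ = 1.050×10¹³ − 3.354×10¹¹ = 1.016×10¹³ K⁴.
|P_net| = 0.51·5.67×10⁻⁸·6.648×10⁻⁵·1.016×10¹³.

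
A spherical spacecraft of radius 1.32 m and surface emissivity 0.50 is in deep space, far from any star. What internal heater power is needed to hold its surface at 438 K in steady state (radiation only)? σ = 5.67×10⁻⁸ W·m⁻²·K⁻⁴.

P = εσ·4πr²·T⁴.
4πr² = 21.90 m²; T⁴ = 3.680×10¹⁰ K⁴.
P = 0.50·5.67×10⁻⁸·21.90·3.680×10¹⁰.

P ≈ 22800 W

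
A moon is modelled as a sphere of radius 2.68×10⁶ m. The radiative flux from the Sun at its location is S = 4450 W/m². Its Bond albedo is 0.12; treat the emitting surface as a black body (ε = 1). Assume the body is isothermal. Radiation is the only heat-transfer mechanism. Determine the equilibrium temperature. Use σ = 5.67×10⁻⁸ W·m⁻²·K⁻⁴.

T ≈ 362 K

At equilibrium, absorbed power = emitted power.
Absorbing cross-section = πr² = 2.256×10¹³ m²; emitting surface = 4πr² = 9.026×10¹³ m² (ratio 4).
(1−a)S·A_cross = εσ·A_surf·T⁴  ⇒  T⁴ = (1−a)S/(4σ).
T⁴ = 0.880·4450/(4·5.67×10⁻⁸) = 1.727×10¹⁰ K⁴.
T = (1.727×10¹⁰)^(1/4).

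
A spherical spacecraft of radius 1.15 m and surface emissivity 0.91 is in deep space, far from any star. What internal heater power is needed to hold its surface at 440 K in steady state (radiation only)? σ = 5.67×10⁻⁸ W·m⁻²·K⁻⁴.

P ≈ 32100 W

P = εσ·4πr²·T⁴.
4πr² = 16.62 m²; T⁴ = 3.748×10¹⁰ K⁴.
P = 0.91·5.67×10⁻⁸·16.62·3.748×10¹⁰.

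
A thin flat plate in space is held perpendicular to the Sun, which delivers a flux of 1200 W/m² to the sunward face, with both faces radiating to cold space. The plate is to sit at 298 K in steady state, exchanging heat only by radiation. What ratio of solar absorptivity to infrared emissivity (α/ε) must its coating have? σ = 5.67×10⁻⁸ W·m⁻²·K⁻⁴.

Balance: αS·A = εσ·2A·T⁴ ⇒ α/ε = 2σT⁴/S.
α/ε = 2·5.67×10⁻⁸·(298)⁴/1200 = 2·5.67×10⁻⁸·7.886×10⁹/1200.

α/ε ≈ 0.745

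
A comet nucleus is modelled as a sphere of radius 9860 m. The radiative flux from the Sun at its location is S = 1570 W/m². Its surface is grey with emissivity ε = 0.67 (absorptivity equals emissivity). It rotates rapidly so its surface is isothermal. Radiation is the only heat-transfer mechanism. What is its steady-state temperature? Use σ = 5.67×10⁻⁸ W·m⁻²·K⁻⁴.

T ≈ 288 K

At equilibrium, absorbed power = emitted power.
Absorbing cross-section = πr² = 3.054×10⁸ m²; emitting surface = 4πr² = 1.222×10⁹ m² (ratio 4).
εS·A_cross = εσ·A_surf·T⁴  ⇒  T⁴ = S/(4σ)   (ε cancels).
T⁴ = 1570/(4·5.67×10⁻⁸) = 6.922×10⁹ K⁴.
T = (6.922×10⁹)^(1/4).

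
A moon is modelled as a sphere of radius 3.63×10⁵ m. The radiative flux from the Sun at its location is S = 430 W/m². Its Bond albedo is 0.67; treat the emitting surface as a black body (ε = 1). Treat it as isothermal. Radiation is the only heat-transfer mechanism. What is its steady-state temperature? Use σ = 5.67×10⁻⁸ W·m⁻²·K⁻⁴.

T ≈ 158 K

At equilibrium, absorbed power = emitted power.
Absorbing cross-section = πr² = 4.140×10¹¹ m²; emitting surface = 4πr² = 1.656×10¹² m² (ratio 4).
(1−a)S·A_cross = εσ·A_surf·T⁴  ⇒  T⁴ = (1−a)S/(4σ).
T⁴ = 0.330·430/(4·5.67×10⁻⁸) = 6.257×10⁸ K⁴.
T = (6.257×10⁸)^(1/4).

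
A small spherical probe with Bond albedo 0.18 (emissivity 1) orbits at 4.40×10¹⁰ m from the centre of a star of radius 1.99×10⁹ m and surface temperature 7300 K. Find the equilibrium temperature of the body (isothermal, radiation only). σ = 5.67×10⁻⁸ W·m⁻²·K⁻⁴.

T ≈ 1040 K

The star's surface emits σT_*⁴; at distance d the flux is S = σT_*⁴(R_*/d)².
S = 5.67×10⁻⁸·(7300)⁴·(1.99×10⁹/4.40×10¹⁰)² = 3.294×10⁵ W/m².
For an isothermal sphere T⁴ = (1−a)S/(4σ) = 1.191×10¹² K⁴.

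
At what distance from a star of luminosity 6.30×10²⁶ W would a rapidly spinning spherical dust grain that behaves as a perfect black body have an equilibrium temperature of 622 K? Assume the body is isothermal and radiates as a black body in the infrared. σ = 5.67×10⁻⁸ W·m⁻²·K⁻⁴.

d ≈ 3.84×10¹⁰ m

For an isothermal black-emitting sphere, (1−a)S·πr² = σ·4πr²·T⁴ ⇒ S = 4σT⁴/(1−a).
S = 4·5.67×10⁻⁸·(622)⁴/1.00 = 33950 W/m².
Flux falls as S = L/(4πd²), so d = √(L/(4πS)) = √(6.30×10²⁶/(4π·33950)).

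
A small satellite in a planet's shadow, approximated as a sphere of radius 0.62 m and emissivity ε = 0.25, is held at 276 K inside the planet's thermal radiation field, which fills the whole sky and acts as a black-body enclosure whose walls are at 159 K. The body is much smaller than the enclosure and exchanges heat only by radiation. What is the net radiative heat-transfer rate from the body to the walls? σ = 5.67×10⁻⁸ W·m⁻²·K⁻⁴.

For a small grey body in a large enclosure: P_net = εσA(T_body⁴ − T_wall⁴).
A = 4πr² = 4.831 m²; T_body⁴ − T_wall⁴ = 5.803×10⁹ − 6.391×10⁸ = 5.164×10⁹ K⁴.
|P_net| = 0.25·5.67×10⁻⁸·4.831·5.164×10⁹.

P_net ≈ 354 W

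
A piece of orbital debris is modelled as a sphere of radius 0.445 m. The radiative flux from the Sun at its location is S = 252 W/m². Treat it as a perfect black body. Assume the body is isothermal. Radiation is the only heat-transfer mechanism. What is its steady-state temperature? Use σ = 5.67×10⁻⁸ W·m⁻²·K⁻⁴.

At equilibrium, absorbed power = emitted power.
Absorbing cross-section = πr² = 0.6221 m²; emitting surface = 4πr² = 2.488 m² (ratio 4).
S·A_cross = εσ·A_surf·T⁴  ⇒  T⁴ = S/(4σ).
T⁴ = 1.00·252/(4·5.67×10⁻⁸) = 1.111×10⁹ K⁴.
T = (1.111×10⁹)^(1/4).

T ≈ 183 K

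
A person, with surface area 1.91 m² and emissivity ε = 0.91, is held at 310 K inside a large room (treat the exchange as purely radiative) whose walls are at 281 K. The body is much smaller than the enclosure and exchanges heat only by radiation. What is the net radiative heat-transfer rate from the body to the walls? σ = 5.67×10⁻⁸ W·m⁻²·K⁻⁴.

P_net ≈ 296 W

For a small grey body in a large enclosure: P_net = εσA(T_body⁴ − T_wall⁴).
A = 1.91 m²; T_body⁴ − T_wall⁴ = 9.235×10⁹ − 6.235×10⁹ = 3.000×10⁹ K⁴.
|P_net| = 0.91·5.67×10⁻⁸·1.910·3.000×10⁹.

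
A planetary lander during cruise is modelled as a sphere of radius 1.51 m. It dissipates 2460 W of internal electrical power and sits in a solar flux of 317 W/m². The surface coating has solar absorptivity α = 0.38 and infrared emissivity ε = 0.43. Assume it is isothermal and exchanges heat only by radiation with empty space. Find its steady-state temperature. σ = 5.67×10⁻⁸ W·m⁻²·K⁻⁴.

T ≈ 263 K

At steady state, absorbed solar power + internal power = radiated power.
Absorbed: α·S·A_cross = 0.38·317·7.163 = 862.9 W (cross-section πr²).
Total input = 862.9 + 2460 = 3323 W.
Radiated: εσ·A_surf·T⁴ with A_surf = 4πr² = 28.65 m².
T⁴ = 3323/(0.43·5.67×10⁻⁸·28.65) = 4.757×10⁹ K⁴.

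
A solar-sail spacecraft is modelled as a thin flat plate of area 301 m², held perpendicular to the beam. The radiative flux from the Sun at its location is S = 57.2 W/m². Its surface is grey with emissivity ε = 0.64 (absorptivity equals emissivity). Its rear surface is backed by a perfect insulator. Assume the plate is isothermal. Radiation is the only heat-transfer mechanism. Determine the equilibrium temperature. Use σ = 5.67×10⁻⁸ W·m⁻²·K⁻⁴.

At equilibrium, absorbed power = emitted power.
Absorbing cross-section = A = 301.0 m²; emitting surface = A = 301.0 m² (ratio 1).
εS·A_cross = εσ·A_surf·T⁴  ⇒  T⁴ = S/(1σ)   (ε cancels).
T⁴ = 57.2/(1·5.67×10⁻⁸) = 1.009×10⁹ K⁴.
T = (1.009×10⁹)^(1/4).

T ≈ 178 K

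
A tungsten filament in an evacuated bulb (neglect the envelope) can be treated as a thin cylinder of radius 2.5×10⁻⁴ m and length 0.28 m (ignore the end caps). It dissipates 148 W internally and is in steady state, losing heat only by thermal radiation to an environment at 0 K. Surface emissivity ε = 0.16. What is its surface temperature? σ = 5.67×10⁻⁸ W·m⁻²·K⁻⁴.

T ≈ 2470 K

Steady state: internal power = radiated power, P = εσA T⁴.
Radiating area A = 2πrL = 4.398×10⁻⁴ m².
T⁴ = P/(εσA) = 148/(0.16·5.67×10⁻⁸·4.398×10⁻⁴) = 3.709×10¹³ K⁴.
T = (3.709×10¹³)^(1/4).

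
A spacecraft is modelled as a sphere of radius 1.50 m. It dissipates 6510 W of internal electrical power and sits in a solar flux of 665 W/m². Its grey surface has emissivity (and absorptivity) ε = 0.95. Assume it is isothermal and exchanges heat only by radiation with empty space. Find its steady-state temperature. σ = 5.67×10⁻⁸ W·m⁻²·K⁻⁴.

T ≈ 291 K

At steady state, absorbed solar power + internal power = radiated power.
Absorbed: α·S·A_cross = 0.95·665·7.069 = 4466 W (cross-section πr²).
Total input = 4466 + 6510 = 10980 W.
Radiated: εσ·A_surf·T⁴ with A_surf = 4πr² = 28.27 m².
T⁴ = 10980/(0.95·5.67×10⁻⁸·28.27) = 7.207×10⁹ K⁴.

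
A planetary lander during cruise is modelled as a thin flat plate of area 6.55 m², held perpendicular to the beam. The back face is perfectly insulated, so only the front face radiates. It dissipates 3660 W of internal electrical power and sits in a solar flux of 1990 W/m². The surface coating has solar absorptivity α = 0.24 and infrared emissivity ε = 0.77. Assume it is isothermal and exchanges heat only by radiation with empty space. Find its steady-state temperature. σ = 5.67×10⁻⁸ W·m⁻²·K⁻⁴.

T ≈ 393 K

At steady state, absorbed solar power + internal power = radiated power.
Absorbed: α·S·A_cross = 0.24·1990·6.550 = 3128 W (cross-section A).
Total input = 3128 + 3660 = 6788 W.
Radiated: εσ·A_surf·T⁴ with A_surf = A = 6.550 m².
T⁴ = 6788/(0.77·5.67×10⁻⁸·6.550) = 2.374×10¹⁰ K⁴.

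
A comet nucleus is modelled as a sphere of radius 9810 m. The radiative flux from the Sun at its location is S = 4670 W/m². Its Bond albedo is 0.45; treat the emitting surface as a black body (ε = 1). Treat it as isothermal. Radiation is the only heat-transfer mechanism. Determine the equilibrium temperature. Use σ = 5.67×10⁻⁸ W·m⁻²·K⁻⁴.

At equilibrium, absorbed power = emitted power.
Absorbing cross-section = πr² = 3.023×10⁸ m²; emitting surface = 4πr² = 1.209×10⁹ m² (ratio 4).
(1−a)S·A_cross = εσ·A_surf·T⁴  ⇒  T⁴ = (1−a)S/(4σ).
T⁴ = 0.550·4670/(4·5.67×10⁻⁸) = 1.132×10¹⁰ K⁴.
T = (1.132×10¹⁰)^(1/4).

T ≈ 326 K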